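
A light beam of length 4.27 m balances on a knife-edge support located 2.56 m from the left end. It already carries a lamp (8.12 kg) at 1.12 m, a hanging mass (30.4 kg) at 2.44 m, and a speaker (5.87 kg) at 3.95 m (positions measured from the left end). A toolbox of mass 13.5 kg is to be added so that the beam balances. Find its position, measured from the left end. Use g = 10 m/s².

Choose the knife-edge support (at 2.56 m from the left end) as the axis so the support reaction has zero arm there.
Lamp: 8.12 × 10 = 81.2 N down at 1.12 m → arm 1.44 m, τ = 81.2 × 1.44 = 116.9 N·m counterclockwise.
Hanging mass: 30.4 × 10 = 304 N down at 2.44 m → arm 0.12 m, τ = 304 × 0.12 = 36.48 N·m counterclockwise.
Speaker: 5.87 × 10 = 58.7 N down at 3.95 m → arm 1.39 m, τ = 58.7 × 1.39 = 81.59 N·m clockwise.
Net moment of existing loads = 71.79 N·m counterclockwise.
The toolbox weighs 13.5 × 10 = 135 N and must supply an equal clockwise moment, so its lever arm about the knife-edge support is 71.79 / 135 = 0.532 m.
That puts it at 2.56 + 0.532 = 3.09 m from the left end.

x ≈ 3.09 m from the left end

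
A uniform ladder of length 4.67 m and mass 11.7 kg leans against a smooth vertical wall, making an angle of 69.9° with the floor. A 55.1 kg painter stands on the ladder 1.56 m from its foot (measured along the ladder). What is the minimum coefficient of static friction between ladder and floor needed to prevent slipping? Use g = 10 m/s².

Taking torques about the foot of the ladder:
Ladder weight 11.7×10 = 117 N acts at 2.335 m along the ladder; its horizontal arm is 2.335·cos69.9° = 0.8024 m → τ = 93.88 N·m clockwise.
Painter: 55.1×10 = 551 N at 1.56 m → arm 0.5361 m → τ = 295.4 N·m clockwise.
Wall normal N acts horizontally at the top; its moment arm is the height L sinθ = 4.67·sin69.9° = 4.386 m, counterclockwise.
Balancing moments: N × 4.386 = 389.3, giving N = 88.76 N.
ΣFx = 0 ⇒ f = N_wall = 88.76 N. ΣFy = 0 ⇒ N_floor = 668 N.
μ_min = f / N_floor = 88.76 / 668 = 0.133.

μ_min ≈ 0.133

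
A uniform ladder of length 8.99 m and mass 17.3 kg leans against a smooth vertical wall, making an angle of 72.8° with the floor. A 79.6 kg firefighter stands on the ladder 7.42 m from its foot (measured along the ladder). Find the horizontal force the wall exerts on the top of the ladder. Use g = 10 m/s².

Take moments about the foot of the ladder.
Ladder weight 17.3×10 = 173 N acts at 4.495 m along the ladder; its horizontal arm is 4.495·cos72.8° = 1.329 m → τ = 229.9 N·m clockwise.
Firefighter: 79.6×10 = 796 N at 7.42 m → arm 2.194 m → τ = 1746 N·m clockwise.
Wall normal N acts horizontally at the top; its moment arm is the height L sinθ = 8.99·sin72.8° = 8.588 m, counterclockwise.
For rotational equilibrium, N × 8.588 = 1976, so N = 230 N.

N_wall ≈ 230 N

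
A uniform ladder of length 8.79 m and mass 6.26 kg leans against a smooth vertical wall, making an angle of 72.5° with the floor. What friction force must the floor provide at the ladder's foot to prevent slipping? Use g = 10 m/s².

f ≈ 9.87 N

Taking torques about the foot of the ladder:
Ladder weight 6.26×10 = 62.6 N acts at 4.395 m along the ladder; its horizontal arm is 4.395·cos72.5° = 1.322 m → τ = 82.76 N·m clockwise.
Wall normal N acts horizontally at the top; its moment arm is the height L sinθ = 8.79·sin72.5° = 8.383 m, counterclockwise.
Στ = 0 ⇒ N × 8.383 = 82.76 ⇒ N = 9.87 N.
ΣFx = 0: friction at the foot balances the wall's push, so f = N_wall = 9.87 N.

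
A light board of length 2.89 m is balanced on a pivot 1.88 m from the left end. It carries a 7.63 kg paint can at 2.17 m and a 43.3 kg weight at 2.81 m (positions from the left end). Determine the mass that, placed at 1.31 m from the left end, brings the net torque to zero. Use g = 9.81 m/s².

Sum moments about the pivot (at 1.88 m from the left end) (the support reaction has zero arm there).
Paint can: 7.63 × 9.81 = 74.85 N down at 2.17 m → arm 0.29 m, τ = 74.85 × 0.29 = 21.71 N·m clockwise.
Weight: 43.3 × 9.81 = 424.8 N down at 2.81 m → arm 0.93 m, τ = 424.8 × 0.93 = 395.1 N·m clockwise.
Net moment of known loads = 416.8 N·m clockwise.
An unknown mass m at 1.31 m has arm 0.57 m; its moment is m·g·0.57 counterclockwise.
Στ = 0 ⇒ m × 9.81 × 0.57 = 416.8 ⇒ m = 416.8 / (9.81 × 0.57) = 74.5 kg.

m ≈ 74.5 kg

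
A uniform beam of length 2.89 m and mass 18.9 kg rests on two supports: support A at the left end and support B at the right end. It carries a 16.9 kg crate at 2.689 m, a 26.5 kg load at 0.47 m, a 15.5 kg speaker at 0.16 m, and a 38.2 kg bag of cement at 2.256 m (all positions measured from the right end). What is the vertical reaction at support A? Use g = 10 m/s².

R_A ≈ 602 N

Taking torques about support B:
Beam weight: 18.9 × 10 = 189 N down at 1.445 m → arm 1.445 m, τ = 189 × 1.445 = 273.1 N·m counterclockwise.
Crate: 16.9 × 10 = 169 N down at 2.689 m → arm 2.689 m, τ = 169 × 2.689 = 454.4 N·m counterclockwise.
Load: 26.5 × 10 = 265 N down at 0.47 m → arm 0.47 m, τ = 265 × 0.47 = 124.5 N·m counterclockwise.
Speaker: 15.5 × 10 = 155 N down at 0.16 m → arm 0.16 m, τ = 155 × 0.16 = 24.8 N·m counterclockwise.
Bag of cement: 38.2 × 10 = 382 N down at 2.256 m → arm 2.256 m, τ = 382 × 2.256 = 861.8 N·m counterclockwise.
Net load moment about support B = 1739 N·m counterclockwise.
Reaction R at support A is upward at 2.89 m, arm 2.89 m → moment R × 2.89 clockwise.
Στ = 0 ⇒ R × 2.89 = 1739 ⇒ R = 602 N.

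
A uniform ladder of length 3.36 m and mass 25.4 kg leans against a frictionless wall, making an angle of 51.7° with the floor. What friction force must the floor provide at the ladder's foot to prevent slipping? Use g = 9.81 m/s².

About the foot of the ladder:
Ladder weight 25.4×9.81 = 249.2 N acts at 1.68 m along the ladder; its horizontal arm is 1.68·cos51.7° = 1.041 m → τ = 259.4 N·m clockwise.
Wall normal N acts horizontally at the top; its moment arm is the height L sinθ = 3.36·sin51.7° = 2.637 m, counterclockwise.
Setting net torque to zero: N × 2.637 = 259.4 → N = 98.4 N.
ΣFx = 0: friction at the foot balances the wall's push, so f = N_wall = 98.4 N.

f ≈ 98.4 N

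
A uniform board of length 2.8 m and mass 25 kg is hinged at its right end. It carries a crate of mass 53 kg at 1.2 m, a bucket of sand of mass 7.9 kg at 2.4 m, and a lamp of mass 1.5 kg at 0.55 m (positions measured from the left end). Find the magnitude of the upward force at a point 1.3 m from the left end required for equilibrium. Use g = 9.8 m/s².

Take moments about the right end.
Beam weight: 25 × 9.8 = 245 N down at 1.4 m → arm 1.4 m, τ = 245 × 1.4 = 343 N·m counterclockwise.
Crate: 53 × 9.8 = 519.4 N down at 1.2 m → arm 1.6 m, τ = 519.4 × 1.6 = 831 N·m counterclockwise.
Bucket of sand: 7.9 × 9.8 = 77.42 N down at 2.4 m → arm 0.4 m, τ = 77.42 × 0.4 = 30.97 N·m counterclockwise.
Lamp: 1.5 × 9.8 = 14.7 N down at 0.55 m → arm 2.25 m, τ = 14.7 × 2.25 = 33.07 N·m counterclockwise.
Net moment of the loads = 1238 N·m counterclockwise.
The upward force F acts at a point 1.3 m from the left end, arm 1.5 m, giving F × 1.5 clockwise.
Στ = 0 ⇒ F × 1.5 = 1238 ⇒ F = 1238 / 1.5 = 825 N.

F ≈ 825 N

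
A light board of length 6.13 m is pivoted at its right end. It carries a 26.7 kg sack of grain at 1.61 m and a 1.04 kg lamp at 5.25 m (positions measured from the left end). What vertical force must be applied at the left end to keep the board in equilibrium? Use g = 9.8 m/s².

F ≈ 194 N

Choose the right end as the axis so the unknown pivot reaction has zero arm there.
Sack of grain: 26.7 × 9.8 = 261.7 N down at 1.61 m → arm 4.52 m, τ = 261.7 × 4.52 = 1183 N·m counterclockwise.
Lamp: 1.04 × 9.8 = 10.19 N down at 5.25 m → arm 0.88 m, τ = 10.19 × 0.88 = 8.967 N·m counterclockwise.
Net moment of the loads = 1192 N·m counterclockwise.
The upward force F acts at the left end, arm 6.13 m, giving F × 6.13 clockwise.
Στ = 0 ⇒ F × 6.13 = 1192 ⇒ F = 1192 / 6.13 = 194 N.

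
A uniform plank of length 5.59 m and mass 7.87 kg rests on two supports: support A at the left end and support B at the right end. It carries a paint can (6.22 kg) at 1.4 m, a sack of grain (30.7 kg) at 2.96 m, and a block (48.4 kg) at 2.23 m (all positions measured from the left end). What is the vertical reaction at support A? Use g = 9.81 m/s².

R_A ≈ 511 N

About support B:
Beam weight: 7.87 × 9.81 = 77.2 N down at 2.795 m → arm 2.795 m, τ = 77.2 × 2.795 = 215.8 N·m counterclockwise.
Paint can: 6.22 × 9.81 = 61.02 N down at 1.4 m → arm 4.19 m, τ = 61.02 × 4.19 = 255.7 N·m counterclockwise.
Sack of grain: 30.7 × 9.81 = 301.2 N down at 2.96 m → arm 2.63 m, τ = 301.2 × 2.63 = 792.2 N·m counterclockwise.
Block: 48.4 × 9.81 = 474.8 N down at 2.23 m → arm 3.36 m, τ = 474.8 × 3.36 = 1595 N·m counterclockwise.
Net load moment about support B = 2859 N·m counterclockwise.
Reaction R at support A is upward at 0 m, arm 5.59 m → moment R × 5.59 clockwise.
Balancing moments: R × 5.59 = 2859, giving R = 511 N.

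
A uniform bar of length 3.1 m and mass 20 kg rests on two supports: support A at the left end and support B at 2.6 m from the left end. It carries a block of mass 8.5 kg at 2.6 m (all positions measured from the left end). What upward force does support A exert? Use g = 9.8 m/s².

Take moments about support B.
Beam weight: 20 × 9.8 = 196 N down at 1.55 m → arm 1.05 m, τ = 196 × 1.05 = 205.8 N·m counterclockwise.
Block: acts at the support B, moment arm 0 → no torque.
Net load moment about support B = 205.8 N·m counterclockwise.
Reaction R at support A is upward at 0 m, arm 2.6 m → moment R × 2.6 clockwise.
For rotational equilibrium, R × 2.6 = 205.8, so R = 79.2 N.

R_A ≈ 79.2 N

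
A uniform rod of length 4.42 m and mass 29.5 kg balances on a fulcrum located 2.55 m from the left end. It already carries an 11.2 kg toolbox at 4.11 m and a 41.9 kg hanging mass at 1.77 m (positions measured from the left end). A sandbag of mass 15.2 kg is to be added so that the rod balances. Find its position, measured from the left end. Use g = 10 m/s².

Choose the fulcrum (at 2.55 m from the left end) as the axis so the support reaction has zero arm there.
Beam weight: 29.5 × 10 = 295 N down at 2.21 m → arm 0.34 m, τ = 295 × 0.34 = 100.3 N·m counterclockwise.
Toolbox: 11.2 × 10 = 112 N down at 4.11 m → arm 1.56 m, τ = 112 × 1.56 = 174.7 N·m clockwise.
Hanging mass: 41.9 × 10 = 419 N down at 1.77 m → arm 0.78 m, τ = 419 × 0.78 = 326.8 N·m counterclockwise.
Net moment of existing loads = 252.4 N·m counterclockwise.
The sandbag weighs 15.2 × 10 = 152 N and must supply an equal clockwise moment, so its lever arm about the fulcrum is 252.4 / 152 = 1.66 m.
That puts it at 2.55 + 1.66 = 4.21 m from the left end.

x ≈ 4.21 m from the left end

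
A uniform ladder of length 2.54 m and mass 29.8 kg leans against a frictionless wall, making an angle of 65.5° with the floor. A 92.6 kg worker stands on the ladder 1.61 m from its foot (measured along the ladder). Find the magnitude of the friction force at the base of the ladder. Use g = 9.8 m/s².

f ≈ 329 N

Taking torques about the foot of the ladder:
Ladder weight 29.8×9.8 = 292 N acts at 1.27 m along the ladder; its horizontal arm is 1.27·cos65.5° = 0.5267 m → τ = 153.8 N·m clockwise.
Worker: 92.6×9.8 = 907.5 N at 1.61 m → arm 0.6677 m → τ = 605.9 N·m clockwise.
Wall normal N acts horizontally at the top; its moment arm is the height L sinθ = 2.54·sin65.5° = 2.311 m, counterclockwise.
Setting net torque to zero: N × 2.311 = 759.7 → N = 329 N.
ΣFx = 0: friction at the foot balances the wall's push, so f = N_wall = 329 N.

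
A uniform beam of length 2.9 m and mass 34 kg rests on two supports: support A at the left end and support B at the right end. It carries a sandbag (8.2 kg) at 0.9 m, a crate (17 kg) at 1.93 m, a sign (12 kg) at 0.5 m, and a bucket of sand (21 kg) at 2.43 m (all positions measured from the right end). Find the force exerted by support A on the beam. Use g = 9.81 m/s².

R_A ≈ 496 N

About support B:
Beam weight: 34 × 9.81 = 333.5 N down at 1.45 m → arm 1.45 m, τ = 333.5 × 1.45 = 483.6 N·m counterclockwise.
Sandbag: 8.2 × 9.81 = 80.44 N down at 0.9 m → arm 0.9 m, τ = 80.44 × 0.9 = 72.4 N·m counterclockwise.
Crate: 17 × 9.81 = 166.8 N down at 1.93 m → arm 1.93 m, τ = 166.8 × 1.93 = 321.9 N·m counterclockwise.
Sign: 12 × 9.81 = 117.7 N down at 0.5 m → arm 0.5 m, τ = 117.7 × 0.5 = 58.85 N·m counterclockwise.
Bucket of sand: 21 × 9.81 = 206 N down at 2.43 m → arm 2.43 m, τ = 206 × 2.43 = 500.6 N·m counterclockwise.
Net load moment about support B = 1437 N·m counterclockwise.
Reaction R at support A is upward at 2.9 m, arm 2.9 m → moment R × 2.9 clockwise.
For rotational equilibrium, R × 2.9 = 1437, so R = 496 N.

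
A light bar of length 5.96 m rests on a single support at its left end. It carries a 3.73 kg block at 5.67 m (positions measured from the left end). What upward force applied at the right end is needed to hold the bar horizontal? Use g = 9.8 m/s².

F ≈ 34.8 N

About the left end:
Block: 3.73 × 9.8 = 36.55 N down at 5.67 m → arm 5.67 m, τ = 36.55 × 5.67 = 207.2 N·m clockwise.
Net moment of the loads = 207.2 N·m clockwise.
The upward force F acts at the right end, arm 5.96 m, giving F × 5.96 counterclockwise.
For rotational equilibrium, F × 5.96 = 207.2, so F = 207.2 / 5.96 = 34.8 N.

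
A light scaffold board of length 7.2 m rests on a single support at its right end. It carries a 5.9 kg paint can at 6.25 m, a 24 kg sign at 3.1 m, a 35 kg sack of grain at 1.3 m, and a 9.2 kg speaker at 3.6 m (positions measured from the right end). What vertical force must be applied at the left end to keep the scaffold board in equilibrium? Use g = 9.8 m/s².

Choose the right end as the axis so the unknown pivot reaction has zero arm there.
Paint can: 5.9 × 9.8 = 57.82 N down at 6.25 m → arm 6.25 m, τ = 57.82 × 6.25 = 361.4 N·m counterclockwise.
Sign: 24 × 9.8 = 235.2 N down at 3.1 m → arm 3.1 m, τ = 235.2 × 3.1 = 729.1 N·m counterclockwise.
Sack of grain: 35 × 9.8 = 343 N down at 1.3 m → arm 1.3 m, τ = 343 × 1.3 = 445.9 N·m counterclockwise.
Speaker: 9.2 × 9.8 = 90.16 N down at 3.6 m → arm 3.6 m, τ = 90.16 × 3.6 = 324.6 N·m counterclockwise.
Net moment of the loads = 1861 N·m counterclockwise.
The upward force F acts at the left end, arm 7.2 m, giving F × 7.2 clockwise.
For rotational equilibrium, F × 7.2 = 1861, so F = 1861 / 7.2 = 258 N.

F ≈ 258 N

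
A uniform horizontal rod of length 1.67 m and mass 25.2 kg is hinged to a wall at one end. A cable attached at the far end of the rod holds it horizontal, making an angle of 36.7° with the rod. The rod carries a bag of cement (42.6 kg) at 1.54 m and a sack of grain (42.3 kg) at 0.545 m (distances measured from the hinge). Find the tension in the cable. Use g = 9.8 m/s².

T ≈ 1080 N

Taking torques about the hinge:
Beam weight: 25.2 × 9.8 = 247 N down at 0.835 m → arm 0.835 m, τ = 247 × 0.835 = 206.2 N·m clockwise.
Bag of cement: 42.6 × 9.8 = 417.5 N down at 1.54 m → arm 1.54 m, τ = 417.5 × 1.54 = 643 N·m clockwise.
Sack of grain: 42.3 × 9.8 = 414.5 N down at 0.545 m → arm 0.545 m, τ = 414.5 × 0.545 = 225.9 N·m clockwise.
Total clockwise load moment = 1075 N·m.
The cable tension T acts at 1.67 m; only its component perpendicular to the rod, T sinθ, produces torque. sin 36.7° = 0.5976.
Setting net torque to zero: T × 1.67 × 0.5976 = 1075 → T = 1075 / 0.998 = 1080 N.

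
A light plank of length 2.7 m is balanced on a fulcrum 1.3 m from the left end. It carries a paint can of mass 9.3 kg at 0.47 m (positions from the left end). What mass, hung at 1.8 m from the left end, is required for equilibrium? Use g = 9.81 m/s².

About the fulcrum (at 1.3 m from the left end):
Paint can: 9.3 × 9.81 = 91.23 N down at 0.47 m → arm 0.83 m, τ = 91.23 × 0.83 = 75.72 N·m counterclockwise.
Net moment of known loads = 75.72 N·m counterclockwise.
An unknown mass m at 1.8 m has arm 0.5 m; its moment is m·g·0.5 clockwise.
Balancing moments: m × 9.81 × 0.5 = 75.72, giving m = 75.72 / (9.81 × 0.5) = 15.4 kg.

m ≈ 15.4 kg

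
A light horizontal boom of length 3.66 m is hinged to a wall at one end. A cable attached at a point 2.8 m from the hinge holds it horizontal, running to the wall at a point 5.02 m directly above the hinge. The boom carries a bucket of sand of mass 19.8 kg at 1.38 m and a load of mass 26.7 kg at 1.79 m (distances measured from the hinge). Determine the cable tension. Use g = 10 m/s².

Take moments about the hinge.
Bucket of sand: 19.8 × 10 = 198 N down at 1.38 m → arm 1.38 m, τ = 198 × 1.38 = 273.2 N·m clockwise.
Load: 26.7 × 10 = 267 N down at 1.79 m → arm 1.79 m, τ = 267 × 1.79 = 477.9 N·m clockwise.
Total clockwise load moment = 751.1 N·m.
The cable tension T acts at 2.8 m; only its component perpendicular to the boom, T sinθ, produces torque. sinθ = h/√(h²+d²) = 5.02/√(5.02²+2.8²) = 0.8733.
Στ = 0 ⇒ T × 2.8 × 0.8733 = 751.1 ⇒ T = 751.1 / 2.445 = 307 N.

T ≈ 307 N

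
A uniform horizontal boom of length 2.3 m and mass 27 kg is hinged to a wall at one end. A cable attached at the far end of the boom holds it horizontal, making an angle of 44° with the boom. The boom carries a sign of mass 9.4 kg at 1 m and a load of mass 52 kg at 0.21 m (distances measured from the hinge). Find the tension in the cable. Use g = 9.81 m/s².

Choose the hinge as the axis so the unknown hinge reaction has zero arm there.
Beam weight: 27 × 9.81 = 264.9 N down at 1.15 m → arm 1.15 m, τ = 264.9 × 1.15 = 304.6 N·m clockwise.
Sign: 9.4 × 9.81 = 92.21 N down at 1 m → arm 1 m, τ = 92.21 × 1 = 92.21 N·m clockwise.
Load: 52 × 9.81 = 510.1 N down at 0.21 m → arm 0.21 m, τ = 510.1 × 0.21 = 107.1 N·m clockwise.
Total clockwise load moment = 503.9 N·m.
The cable tension T acts at 2.3 m; only its component perpendicular to the boom, T sinθ, produces torque. sin 44° = 0.6947.
Balancing moments: T × 2.3 × 0.6947 = 503.9, giving T = 503.9 / 1.598 = 315 N.

T ≈ 315 N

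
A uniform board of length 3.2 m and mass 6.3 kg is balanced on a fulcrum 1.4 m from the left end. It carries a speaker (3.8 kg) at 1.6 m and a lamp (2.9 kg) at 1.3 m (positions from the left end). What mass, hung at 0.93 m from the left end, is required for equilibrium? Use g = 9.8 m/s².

m ≈ 3.68 kg

Choose the fulcrum (at 1.4 m from the left end) as the axis so the support reaction has zero arm there.
Beam weight: 6.3 × 9.8 = 61.74 N down at 1.6 m → arm 0.2 m, τ = 61.74 × 0.2 = 12.35 N·m clockwise.
Speaker: 3.8 × 9.8 = 37.24 N down at 1.6 m → arm 0.2 m, τ = 37.24 × 0.2 = 7.448 N·m clockwise.
Lamp: 2.9 × 9.8 = 28.42 N down at 1.3 m → arm 0.1 m, τ = 28.42 × 0.1 = 2.842 N·m counterclockwise.
Net moment of known loads = 16.96 N·m clockwise.
An unknown mass m at 0.93 m has arm 0.47 m; its moment is m·g·0.47 counterclockwise.
For rotational equilibrium, m × 9.8 × 0.47 = 16.96, so m = 16.96 / (9.8 × 0.47) = 3.68 kg.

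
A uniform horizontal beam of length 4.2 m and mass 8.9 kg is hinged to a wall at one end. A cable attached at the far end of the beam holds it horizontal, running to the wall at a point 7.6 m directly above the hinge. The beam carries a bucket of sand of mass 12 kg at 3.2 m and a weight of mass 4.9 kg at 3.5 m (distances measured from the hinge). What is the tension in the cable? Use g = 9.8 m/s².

T ≈ 198 N

Choose the hinge as the axis so the unknown hinge reaction has zero arm there.
Beam weight: 8.9 × 9.8 = 87.22 N down at 2.1 m → arm 2.1 m, τ = 87.22 × 2.1 = 183.2 N·m clockwise.
Bucket of sand: 12 × 9.8 = 117.6 N down at 3.2 m → arm 3.2 m, τ = 117.6 × 3.2 = 376.3 N·m clockwise.
Weight: 4.9 × 9.8 = 48.02 N down at 3.5 m → arm 3.5 m, τ = 48.02 × 3.5 = 168.1 N·m clockwise.
Total clockwise load moment = 727.6 N·m.
The cable tension T acts at 4.2 m; only its component perpendicular to the beam, T sinθ, produces torque. sinθ = h/√(h²+d²) = 7.6/√(7.6²+4.2²) = 0.8752.
Setting net torque to zero: T × 4.2 × 0.8752 = 727.6 → T = 727.6 / 3.676 = 198 N.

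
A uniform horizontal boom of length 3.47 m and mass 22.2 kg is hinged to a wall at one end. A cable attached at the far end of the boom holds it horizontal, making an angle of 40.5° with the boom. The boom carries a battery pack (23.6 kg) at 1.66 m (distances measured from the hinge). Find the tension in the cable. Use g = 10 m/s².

T ≈ 345 N

Take moments about the hinge.
Beam weight: 22.2 × 10 = 222 N down at 1.735 m → arm 1.735 m, τ = 222 × 1.735 = 385.2 N·m clockwise.
Battery pack: 23.6 × 10 = 236 N down at 1.66 m → arm 1.66 m, τ = 236 × 1.66 = 391.8 N·m clockwise.
Total clockwise load moment = 777 N·m.
The cable tension T acts at 3.47 m; only its component perpendicular to the boom, T sinθ, produces torque. sin 40.5° = 0.6494.
Setting net torque to zero: T × 3.47 × 0.6494 = 777 → T = 777 / 2.253 = 345 N.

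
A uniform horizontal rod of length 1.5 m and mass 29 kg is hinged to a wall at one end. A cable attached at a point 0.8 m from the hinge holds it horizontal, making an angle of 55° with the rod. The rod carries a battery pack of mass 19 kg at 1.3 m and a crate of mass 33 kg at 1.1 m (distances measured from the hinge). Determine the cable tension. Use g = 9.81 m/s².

Take moments about the hinge.
Beam weight: 29 × 9.81 = 284.5 N down at 0.75 m → arm 0.75 m, τ = 284.5 × 0.75 = 213.4 N·m clockwise.
Battery pack: 19 × 9.81 = 186.4 N down at 1.3 m → arm 1.3 m, τ = 186.4 × 1.3 = 242.3 N·m clockwise.
Crate: 33 × 9.81 = 323.7 N down at 1.1 m → arm 1.1 m, τ = 323.7 × 1.1 = 356.1 N·m clockwise.
Total clockwise load moment = 811.8 N·m.
The cable tension T acts at 0.8 m; only its component perpendicular to the rod, T sinθ, produces torque. sin 55° = 0.8192.
For rotational equilibrium, T × 0.8 × 0.8192 = 811.8, so T = 811.8 / 0.6554 = 1240 N.

T ≈ 1240 N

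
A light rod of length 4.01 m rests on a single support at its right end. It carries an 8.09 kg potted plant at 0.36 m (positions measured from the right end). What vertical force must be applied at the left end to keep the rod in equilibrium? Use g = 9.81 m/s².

F ≈ 7.12 N

Taking torques about the right end:
Potted plant: 8.09 × 9.81 = 79.36 N down at 0.36 m → arm 0.36 m, τ = 79.36 × 0.36 = 28.57 N·m counterclockwise.
Net moment of the loads = 28.57 N·m counterclockwise.
The upward force F acts at the left end, arm 4.01 m, giving F × 4.01 clockwise.
Balancing moments: F × 4.01 = 28.57, giving F = 28.57 / 4.01 = 7.12 N.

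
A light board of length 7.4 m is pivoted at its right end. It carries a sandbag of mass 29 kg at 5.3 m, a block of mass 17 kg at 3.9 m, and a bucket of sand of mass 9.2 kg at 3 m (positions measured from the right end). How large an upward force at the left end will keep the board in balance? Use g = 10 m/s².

F ≈ 335 N

Sum moments about the right end (the unknown pivot reaction has zero arm there).
Sandbag: 29 × 10 = 290 N down at 5.3 m → arm 5.3 m, τ = 290 × 5.3 = 1537 N·m counterclockwise.
Block: 17 × 10 = 170 N down at 3.9 m → arm 3.9 m, τ = 170 × 3.9 = 663 N·m counterclockwise.
Bucket of sand: 9.2 × 10 = 92 N down at 3 m → arm 3 m, τ = 92 × 3 = 276 N·m counterclockwise.
Net moment of the loads = 2476 N·m counterclockwise.
The upward force F acts at the left end, arm 7.4 m, giving F × 7.4 clockwise.
Setting net torque to zero: F × 7.4 = 2476 → F = 2476 / 7.4 = 335 N.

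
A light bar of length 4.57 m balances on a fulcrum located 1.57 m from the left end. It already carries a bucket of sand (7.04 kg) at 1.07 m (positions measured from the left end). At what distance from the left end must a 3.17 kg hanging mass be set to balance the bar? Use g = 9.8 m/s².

About the fulcrum (at 1.57 m from the left end):
Bucket of sand: 7.04 × 9.8 = 68.99 N down at 1.07 m → arm 0.5 m, τ = 68.99 × 0.5 = 34.49 N·m counterclockwise.
Net moment of existing loads = 34.49 N·m counterclockwise.
The hanging mass weighs 3.17 × 9.8 = 31.07 N and must supply an equal clockwise moment, so its lever arm about the fulcrum is 34.49 / 31.07 = 1.11 m.
That puts it at 1.57 + 1.11 = 2.68 m from the left end.

x ≈ 2.68 m from the left end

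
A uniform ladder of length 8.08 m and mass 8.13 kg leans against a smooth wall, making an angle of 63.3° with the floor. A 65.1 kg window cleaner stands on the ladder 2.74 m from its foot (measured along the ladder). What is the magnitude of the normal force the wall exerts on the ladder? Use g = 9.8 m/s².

N_wall ≈ 129 N

Choose the foot of the ladder as the axis so the floor normal and friction both act there and drop out.
Ladder weight 8.13×9.8 = 79.67 N acts at 4.04 m along the ladder; its horizontal arm is 4.04·cos63.3° = 1.815 m → τ = 144.6 N·m clockwise.
Window cleaner: 65.1×9.8 = 638 N at 2.74 m → arm 1.231 m → τ = 785.4 N·m clockwise.
Wall normal N acts horizontally at the top; its moment arm is the height L sinθ = 8.08·sin63.3° = 7.218 m, counterclockwise.
Στ = 0 ⇒ N × 7.218 = 930 ⇒ N = 129 N.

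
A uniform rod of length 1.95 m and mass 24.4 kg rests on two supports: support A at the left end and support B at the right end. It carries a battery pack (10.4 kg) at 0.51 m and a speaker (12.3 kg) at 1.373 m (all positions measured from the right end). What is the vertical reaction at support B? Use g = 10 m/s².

About support A:
Beam weight: 24.4 × 10 = 244 N down at 0.975 m → arm 0.975 m, τ = 244 × 0.975 = 237.9 N·m clockwise.
Battery pack: 10.4 × 10 = 104 N down at 0.51 m → arm 1.44 m, τ = 104 × 1.44 = 149.8 N·m clockwise.
Speaker: 12.3 × 10 = 123 N down at 1.373 m → arm 0.577 m, τ = 123 × 0.577 = 70.97 N·m clockwise.
Net load moment about support A = 458.7 N·m clockwise.
Reaction R at support B is upward at 0 m, arm 1.95 m → moment R × 1.95 counterclockwise.
Στ = 0 ⇒ R × 1.95 = 458.7 ⇒ R = 235 N.

R_B ≈ 235 N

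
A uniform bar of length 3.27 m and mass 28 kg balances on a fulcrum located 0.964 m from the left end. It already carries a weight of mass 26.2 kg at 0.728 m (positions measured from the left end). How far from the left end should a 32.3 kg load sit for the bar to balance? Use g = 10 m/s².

Sum moments about the fulcrum (at 0.964 m from the left end) (the support reaction has zero arm there).
Beam weight: 28 × 10 = 280 N down at 1.635 m → arm 0.671 m, τ = 280 × 0.671 = 187.9 N·m clockwise.
Weight: 26.2 × 10 = 262 N down at 0.728 m → arm 0.236 m, τ = 262 × 0.236 = 61.83 N·m counterclockwise.
Net moment of existing loads = 126.1 N·m clockwise.
The load weighs 32.3 × 10 = 323 N and must supply an equal counterclockwise moment, so its lever arm about the fulcrum is 126.1 / 323 = 0.39 m.
That puts it at 0.964 − 0.39 = 0.574 m from the left end.

x ≈ 0.574 m from the left end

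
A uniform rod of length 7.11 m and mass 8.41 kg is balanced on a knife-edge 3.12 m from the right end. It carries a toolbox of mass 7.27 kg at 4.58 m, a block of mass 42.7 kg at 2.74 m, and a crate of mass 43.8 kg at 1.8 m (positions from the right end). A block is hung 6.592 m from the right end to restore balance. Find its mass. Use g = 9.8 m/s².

Take moments about the knife-edge (at 3.12 m from the right end).
Beam weight: 8.41 × 9.8 = 82.42 N down at 3.555 m → arm 0.435 m, τ = 82.42 × 0.435 = 35.85 N·m counterclockwise.
Toolbox: 7.27 × 9.8 = 71.25 N down at 4.58 m → arm 1.46 m, τ = 71.25 × 1.46 = 104 N·m counterclockwise.
Block: 42.7 × 9.8 = 418.5 N down at 2.74 m → arm 0.38 m, τ = 418.5 × 0.38 = 159 N·m clockwise.
Crate: 43.8 × 9.8 = 429.2 N down at 1.8 m → arm 1.32 m, τ = 429.2 × 1.32 = 566.5 N·m clockwise.
Net moment of known loads = 585.6 N·m clockwise.
An unknown mass m at 6.592 m has arm 3.472 m; its moment is m·g·3.472 counterclockwise.
Balancing moments: m × 9.8 × 3.472 = 585.6, giving m = 585.6 / (9.8 × 3.472) = 17.2 kg.

m ≈ 17.2 kg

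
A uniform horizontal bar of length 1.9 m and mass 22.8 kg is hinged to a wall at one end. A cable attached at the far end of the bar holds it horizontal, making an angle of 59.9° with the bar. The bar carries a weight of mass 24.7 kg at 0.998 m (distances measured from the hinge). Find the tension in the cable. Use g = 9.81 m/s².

Taking torques about the hinge:
Beam weight: 22.8 × 9.81 = 223.7 N down at 0.95 m → arm 0.95 m, τ = 223.7 × 0.95 = 212.5 N·m clockwise.
Weight: 24.7 × 9.81 = 242.3 N down at 0.998 m → arm 0.998 m, τ = 242.3 × 0.998 = 241.8 N·m clockwise.
Total clockwise load moment = 454.3 N·m.
The cable tension T acts at 1.9 m; only its component perpendicular to the bar, T sinθ, produces torque. sin 59.9° = 0.8652.
Στ = 0 ⇒ T × 1.9 × 0.8652 = 454.3 ⇒ T = 454.3 / 1.644 = 276 N.

T ≈ 276 N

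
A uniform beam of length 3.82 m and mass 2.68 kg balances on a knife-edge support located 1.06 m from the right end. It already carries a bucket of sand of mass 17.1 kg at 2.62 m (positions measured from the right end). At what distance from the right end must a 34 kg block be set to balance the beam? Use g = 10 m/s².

Taking torques about the knife-edge support (at 1.06 m from the right end):
Beam weight: 2.68 × 10 = 26.8 N down at 1.91 m → arm 0.85 m, τ = 26.8 × 0.85 = 22.78 N·m counterclockwise.
Bucket of sand: 17.1 × 10 = 171 N down at 2.62 m → arm 1.56 m, τ = 171 × 1.56 = 266.8 N·m counterclockwise.
Net moment of existing loads = 289.6 N·m counterclockwise.
The block weighs 34 × 10 = 340 N and must supply an equal clockwise moment, so its lever arm about the knife-edge support is 289.6 / 340 = 0.852 m.
That puts it at 1.06 − 0.852 = 0.208 m from the right end.

x ≈ 0.208 m from the right end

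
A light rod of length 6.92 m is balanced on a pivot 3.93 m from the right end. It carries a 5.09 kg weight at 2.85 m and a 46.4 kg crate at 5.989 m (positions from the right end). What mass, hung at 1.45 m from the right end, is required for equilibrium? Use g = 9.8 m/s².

Sum moments about the pivot (at 3.93 m from the right end) (the support reaction has zero arm there).
Weight: 5.09 × 9.8 = 49.88 N down at 2.85 m → arm 1.08 m, τ = 49.88 × 1.08 = 53.87 N·m clockwise.
Crate: 46.4 × 9.8 = 454.7 N down at 5.989 m → arm 2.059 m, τ = 454.7 × 2.059 = 936.2 N·m counterclockwise.
Net moment of known loads = 882.3 N·m counterclockwise.
An unknown mass m at 1.45 m has arm 2.48 m; its moment is m·g·2.48 clockwise.
For rotational equilibrium, m × 9.8 × 2.48 = 882.3, so m = 882.3 / (9.8 × 2.48) = 36.3 kg.

m ≈ 36.3 kg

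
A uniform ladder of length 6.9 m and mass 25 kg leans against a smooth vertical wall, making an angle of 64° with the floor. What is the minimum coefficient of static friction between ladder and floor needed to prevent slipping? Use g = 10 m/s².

Sum moments about the foot of the ladder (the floor normal and friction both act there and drop out).
Ladder weight 25×10 = 250 N acts at 3.45 m along the ladder; its horizontal arm is 3.45·cos64° = 1.512 m → τ = 378 N·m clockwise.
Wall normal N acts horizontally at the top; its moment arm is the height L sinθ = 6.9·sin64° = 6.202 m, counterclockwise.
For rotational equilibrium, N × 6.202 = 378, so N = 60.95 N.
ΣFx = 0 ⇒ f = N_wall = 60.95 N. ΣFy = 0 ⇒ N_floor = 250 N.
μ_min = f / N_floor = 60.95 / 250 = 0.244.

μ_min ≈ 0.244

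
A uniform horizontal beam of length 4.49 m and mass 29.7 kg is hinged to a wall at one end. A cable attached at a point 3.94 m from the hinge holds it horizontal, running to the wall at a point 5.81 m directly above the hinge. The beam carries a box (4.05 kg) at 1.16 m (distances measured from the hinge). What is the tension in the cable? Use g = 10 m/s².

T ≈ 219 N

Take moments about the hinge.
Beam weight: 29.7 × 10 = 297 N down at 2.245 m → arm 2.245 m, τ = 297 × 2.245 = 666.8 N·m clockwise.
Box: 4.05 × 10 = 40.5 N down at 1.16 m → arm 1.16 m, τ = 40.5 × 1.16 = 46.98 N·m clockwise.
Total clockwise load moment = 713.8 N·m.
The cable tension T acts at 3.94 m; only its component perpendicular to the beam, T sinθ, produces torque. sinθ = h/√(h²+d²) = 5.81/√(5.81²+3.94²) = 0.8276.
Balancing moments: T × 3.94 × 0.8276 = 713.8, giving T = 713.8 / 3.261 = 219 N.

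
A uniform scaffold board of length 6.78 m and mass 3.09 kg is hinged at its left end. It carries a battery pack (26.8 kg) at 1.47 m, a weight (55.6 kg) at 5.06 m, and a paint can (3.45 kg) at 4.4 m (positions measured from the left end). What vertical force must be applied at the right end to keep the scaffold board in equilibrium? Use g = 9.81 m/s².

Taking torques about the left end:
Beam weight: 3.09 × 9.81 = 30.31 N down at 3.39 m → arm 3.39 m, τ = 30.31 × 3.39 = 102.8 N·m clockwise.
Battery pack: 26.8 × 9.81 = 262.9 N down at 1.47 m → arm 1.47 m, τ = 262.9 × 1.47 = 386.5 N·m clockwise.
Weight: 55.6 × 9.81 = 545.4 N down at 5.06 m → arm 5.06 m, τ = 545.4 × 5.06 = 2760 N·m clockwise.
Paint can: 3.45 × 9.81 = 33.84 N down at 4.4 m → arm 4.4 m, τ = 33.84 × 4.4 = 148.9 N·m clockwise.
Net moment of the loads = 3398 N·m clockwise.
The upward force F acts at the right end, arm 6.78 m, giving F × 6.78 counterclockwise.
Στ = 0 ⇒ F × 6.78 = 3398 ⇒ F = 3398 / 6.78 = 501 N.

F ≈ 501 N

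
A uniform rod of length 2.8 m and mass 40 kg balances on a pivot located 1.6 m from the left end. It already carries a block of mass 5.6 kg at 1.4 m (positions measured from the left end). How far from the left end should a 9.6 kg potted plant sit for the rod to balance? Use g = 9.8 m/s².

x ≈ 2.55 m from the left end

About the pivot (at 1.6 m from the left end):
Beam weight: 40 × 9.8 = 392 N down at 1.4 m → arm 0.2 m, τ = 392 × 0.2 = 78.4 N·m counterclockwise.
Block: 5.6 × 9.8 = 54.88 N down at 1.4 m → arm 0.2 m, τ = 54.88 × 0.2 = 10.98 N·m counterclockwise.
Net moment of existing loads = 89.38 N·m counterclockwise.
The potted plant weighs 9.6 × 9.8 = 94.08 N and must supply an equal clockwise moment, so its lever arm about the pivot is 89.38 / 94.08 = 0.95 m.
That puts it at 1.6 + 0.95 = 2.55 m from the left end.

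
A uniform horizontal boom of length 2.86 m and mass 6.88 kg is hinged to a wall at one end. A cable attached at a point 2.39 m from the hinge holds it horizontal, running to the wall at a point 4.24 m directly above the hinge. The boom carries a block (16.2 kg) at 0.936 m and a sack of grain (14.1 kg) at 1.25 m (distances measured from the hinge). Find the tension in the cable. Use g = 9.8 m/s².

Choose the hinge as the axis so the unknown hinge reaction has zero arm there.
Beam weight: 6.88 × 9.8 = 67.42 N down at 1.43 m → arm 1.43 m, τ = 67.42 × 1.43 = 96.41 N·m clockwise.
Block: 16.2 × 9.8 = 158.8 N down at 0.936 m → arm 0.936 m, τ = 158.8 × 0.936 = 148.6 N·m clockwise.
Sack of grain: 14.1 × 9.8 = 138.2 N down at 1.25 m → arm 1.25 m, τ = 138.2 × 1.25 = 172.8 N·m clockwise.
Total clockwise load moment = 417.8 N·m.
The cable tension T acts at 2.39 m; only its component perpendicular to the boom, T sinθ, produces torque. sinθ = h/√(h²+d²) = 4.24/√(4.24²+2.39²) = 0.8711.
For rotational equilibrium, T × 2.39 × 0.8711 = 417.8, so T = 417.8 / 2.082 = 201 N.

T ≈ 201 N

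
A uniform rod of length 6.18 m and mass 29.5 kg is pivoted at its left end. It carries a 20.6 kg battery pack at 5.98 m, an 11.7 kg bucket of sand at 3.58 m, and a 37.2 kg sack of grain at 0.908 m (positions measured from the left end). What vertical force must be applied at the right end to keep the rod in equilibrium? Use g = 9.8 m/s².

F ≈ 460 N

Take moments about the left end.
Beam weight: 29.5 × 9.8 = 289.1 N down at 3.09 m → arm 3.09 m, τ = 289.1 × 3.09 = 893.3 N·m clockwise.
Battery pack: 20.6 × 9.8 = 201.9 N down at 5.98 m → arm 5.98 m, τ = 201.9 × 5.98 = 1207 N·m clockwise.
Bucket of sand: 11.7 × 9.8 = 114.7 N down at 3.58 m → arm 3.58 m, τ = 114.7 × 3.58 = 410.6 N·m clockwise.
Sack of grain: 37.2 × 9.8 = 364.6 N down at 0.908 m → arm 0.908 m, τ = 364.6 × 0.908 = 331.1 N·m clockwise.
Net moment of the loads = 2842 N·m clockwise.
The upward force F acts at the right end, arm 6.18 m, giving F × 6.18 counterclockwise.
Στ = 0 ⇒ F × 6.18 = 2842 ⇒ F = 2842 / 6.18 = 460 N.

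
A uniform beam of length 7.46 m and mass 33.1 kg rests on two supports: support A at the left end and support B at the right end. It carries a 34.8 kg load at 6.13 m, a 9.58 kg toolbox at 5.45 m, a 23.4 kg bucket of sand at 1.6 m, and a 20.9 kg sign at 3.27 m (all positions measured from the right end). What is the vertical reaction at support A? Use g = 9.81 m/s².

R_A ≈ 651 N

Choose support B as the axis so its reaction then has zero moment arm.
Beam weight: 33.1 × 9.81 = 324.7 N down at 3.73 m → arm 3.73 m, τ = 324.7 × 3.73 = 1211 N·m counterclockwise.
Load: 34.8 × 9.81 = 341.4 N down at 6.13 m → arm 6.13 m, τ = 341.4 × 6.13 = 2093 N·m counterclockwise.
Toolbox: 9.58 × 9.81 = 93.98 N down at 5.45 m → arm 5.45 m, τ = 93.98 × 5.45 = 512.2 N·m counterclockwise.
Bucket of sand: 23.4 × 9.81 = 229.6 N down at 1.6 m → arm 1.6 m, τ = 229.6 × 1.6 = 367.4 N·m counterclockwise.
Sign: 20.9 × 9.81 = 205 N down at 3.27 m → arm 3.27 m, τ = 205 × 3.27 = 670.4 N·m counterclockwise.
Net load moment about support B = 4854 N·m counterclockwise.
Reaction R at support A is upward at 7.46 m, arm 7.46 m → moment R × 7.46 clockwise.
Στ = 0 ⇒ R × 7.46 = 4854 ⇒ R = 651 N.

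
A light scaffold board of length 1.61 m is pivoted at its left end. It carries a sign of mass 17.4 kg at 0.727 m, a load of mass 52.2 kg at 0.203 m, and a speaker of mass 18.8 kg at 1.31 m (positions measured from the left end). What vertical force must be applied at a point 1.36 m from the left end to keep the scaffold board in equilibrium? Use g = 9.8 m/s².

F ≈ 345 N

Taking torques about the left end:
Sign: 17.4 × 9.8 = 170.5 N down at 0.727 m → arm 0.727 m, τ = 170.5 × 0.727 = 124 N·m clockwise.
Load: 52.2 × 9.8 = 511.6 N down at 0.203 m → arm 0.203 m, τ = 511.6 × 0.203 = 103.9 N·m clockwise.
Speaker: 18.8 × 9.8 = 184.2 N down at 1.31 m → arm 1.31 m, τ = 184.2 × 1.31 = 241.3 N·m clockwise.
Net moment of the loads = 469.2 N·m clockwise.
The upward force F acts at a point 1.36 m from the left end, arm 1.36 m, giving F × 1.36 counterclockwise.
Στ = 0 ⇒ F × 1.36 = 469.2 ⇒ F = 469.2 / 1.36 = 345 N.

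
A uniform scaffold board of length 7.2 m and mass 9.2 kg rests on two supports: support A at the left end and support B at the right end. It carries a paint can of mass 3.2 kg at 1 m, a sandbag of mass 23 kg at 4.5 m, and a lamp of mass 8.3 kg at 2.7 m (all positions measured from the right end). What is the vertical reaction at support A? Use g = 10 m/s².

Taking torques about support B:
Beam weight: 9.2 × 10 = 92 N down at 3.6 m → arm 3.6 m, τ = 92 × 3.6 = 331.2 N·m counterclockwise.
Paint can: 3.2 × 10 = 32 N down at 1 m → arm 1 m, τ = 32 × 1 = 32 N·m counterclockwise.
Sandbag: 23 × 10 = 230 N down at 4.5 m → arm 4.5 m, τ = 230 × 4.5 = 1035 N·m counterclockwise.
Lamp: 8.3 × 10 = 83 N down at 2.7 m → arm 2.7 m, τ = 83 × 2.7 = 224.1 N·m counterclockwise.
Net load moment about support B = 1622 N·m counterclockwise.
Reaction R at support A is upward at 7.2 m, arm 7.2 m → moment R × 7.2 clockwise.
For rotational equilibrium, R × 7.2 = 1622, so R = 225 N.

R_A ≈ 225 N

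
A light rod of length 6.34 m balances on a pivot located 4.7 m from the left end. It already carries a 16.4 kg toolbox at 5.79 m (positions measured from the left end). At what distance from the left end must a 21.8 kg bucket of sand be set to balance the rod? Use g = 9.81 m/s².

x ≈ 3.88 m from the left end

Sum moments about the pivot (at 4.7 m from the left end) (the support reaction has zero arm there).
Toolbox: 16.4 × 9.81 = 160.9 N down at 5.79 m → arm 1.09 m, τ = 160.9 × 1.09 = 175.4 N·m clockwise.
Net moment of existing loads = 175.4 N·m clockwise.
The bucket of sand weighs 21.8 × 9.81 = 213.9 N and must supply an equal counterclockwise moment, so its lever arm about the pivot is 175.4 / 213.9 = 0.82 m.
That puts it at 4.7 − 0.82 = 3.88 m from the left end.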